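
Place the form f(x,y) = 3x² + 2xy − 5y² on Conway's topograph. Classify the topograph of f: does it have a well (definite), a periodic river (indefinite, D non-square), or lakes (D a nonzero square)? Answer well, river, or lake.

D = b²−4ac = 2² − 4·3·(-5) = 64
D = 8² is a perfect square ⇒ form factors over ℤ ⇒ lakes

lake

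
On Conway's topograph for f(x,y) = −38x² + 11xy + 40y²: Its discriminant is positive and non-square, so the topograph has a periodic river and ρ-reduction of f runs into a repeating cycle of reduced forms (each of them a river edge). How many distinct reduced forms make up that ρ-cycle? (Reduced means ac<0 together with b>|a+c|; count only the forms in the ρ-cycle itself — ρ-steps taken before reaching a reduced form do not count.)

D = 6201, ⌊√D⌋ = 78
river: ρ → (40,69,-9)
river: ρ → (-9,75,16)
river: ρ → (16,53,-53)
river: ρ → (-53,53,16)
river: ρ → (16,75,-9)
river: ρ → (-9,69,40)
river: ρ → (40,11,-38)
river: ρ → (-38,65,13)
river: ρ → (13,65,-38)
river: ρ → (-38,11,40)
ρ-cycle length = 10 (tail of 0 descent steps not counted)

10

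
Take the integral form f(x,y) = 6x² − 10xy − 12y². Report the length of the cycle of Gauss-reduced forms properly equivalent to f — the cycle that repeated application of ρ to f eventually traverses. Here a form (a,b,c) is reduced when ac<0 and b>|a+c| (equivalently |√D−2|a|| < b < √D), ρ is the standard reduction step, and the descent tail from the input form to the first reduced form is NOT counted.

D = 388, ⌊√D⌋ = 19
descent: ρ → (-12,10,6)  [lands on river]
river: ρ → (6,14,-8)
river: ρ → (-8,18,2)
river: ρ → (2,18,-8)
river: ρ → (-8,14,6)
river: ρ → (6,10,-12)
river: ρ → (-12,14,4)
river: ρ → (4,18,-4)
river: ρ → (-4,14,12)
river: ρ → (12,10,-6)
river: ρ → (-6,14,8)
river: ρ → (8,18,-2)
river: ρ → (-2,18,8)
river: ρ → (8,14,-6)
river: ρ → (-6,10,12)
river: ρ → (12,14,-4)
river: ρ → (-4,18,4)
river: ρ → (4,14,-12)
ρ-cycle length = 18 (tail of 1 descent step not counted)

18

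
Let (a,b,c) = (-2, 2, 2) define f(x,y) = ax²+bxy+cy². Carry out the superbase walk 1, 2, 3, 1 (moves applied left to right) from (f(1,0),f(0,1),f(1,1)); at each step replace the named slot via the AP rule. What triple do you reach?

start (-2,2,2) = (f(1,0),f(0,1),f(1,1))
replace slot 1: 2·(2+2) − (-2) = 10 → (10,2,2)
replace slot 2: 2·(10+2) − 2 = 22 → (10,22,2)
replace slot 3: 2·(10+22) − 2 = 62 → (10,22,62)
replace slot 1: 2·(22+62) − 10 = 158 → (158,22,62)

158,22,62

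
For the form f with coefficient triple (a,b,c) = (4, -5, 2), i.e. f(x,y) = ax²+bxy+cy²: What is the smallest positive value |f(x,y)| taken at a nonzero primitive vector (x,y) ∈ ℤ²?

translate: b→3 (≡-5 mod 8), so (4,-5,2)→(4,3,1)
flip: (4,3,1)→(1,-3,4)
translate: b→1 (≡-3 mod 2), so (1,-3,4)→(1,1,2)
reduced (well bottom): (1,1,2) with a≤c, −a<b≤a
well minimum = a = 1

1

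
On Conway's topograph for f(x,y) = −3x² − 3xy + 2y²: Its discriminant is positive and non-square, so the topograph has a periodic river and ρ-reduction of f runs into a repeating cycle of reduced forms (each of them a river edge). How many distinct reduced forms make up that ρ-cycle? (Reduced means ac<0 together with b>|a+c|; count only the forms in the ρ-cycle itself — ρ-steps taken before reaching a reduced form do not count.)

D = 33, ⌊√D⌋ = 5
descent: ρ → (2,3,-3)  [lands on river]
river: ρ → (-3,3,2)
river: ρ → (2,5,-1)
river: ρ → (-1,5,2)
ρ-cycle length = 4 (tail of 1 descent step not counted)

4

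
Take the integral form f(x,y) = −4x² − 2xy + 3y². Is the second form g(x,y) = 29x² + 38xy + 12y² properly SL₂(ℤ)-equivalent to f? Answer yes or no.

D₁ = 52, D₂ = 52
river cycle of f (length 10): (3, 2, -4), (-4, 6, 1), (1, 6, -4), (-4, 2, 3), (3, 4, -3), (-3, 2, 4), (4, 6, -1), (-1, 6, 4), (4, 2, -3), (-3, 4, 3)
river cycle of g (length 10): (1, 6, -4), (-4, 2, 3), (3, 4, -3), (-3, 2, 4), (4, 6, -1), (-1, 6, 4), (4, 2, -3), (-3, 4, 3), (3, 2, -4), (-4, 6, 1)
cycles coincide ⇒ equivalent

yes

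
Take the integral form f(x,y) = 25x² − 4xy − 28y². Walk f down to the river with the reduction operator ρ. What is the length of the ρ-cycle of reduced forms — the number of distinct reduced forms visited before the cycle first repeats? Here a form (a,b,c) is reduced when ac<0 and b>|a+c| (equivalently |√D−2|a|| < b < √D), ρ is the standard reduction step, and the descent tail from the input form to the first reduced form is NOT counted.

D = 2816, ⌊√D⌋ = 53
descent: ρ → (-28,4,25)  [lands on river]
river: ρ → (25,46,-7)
river: ρ → (-7,52,4)
river: ρ → (4,52,-7)
river: ρ → (-7,46,25)
river: ρ → (25,4,-28)
river: ρ → (-28,52,1)
river: ρ → (1,52,-28)
ρ-cycle length = 8 (tail of 1 descent step not counted)

8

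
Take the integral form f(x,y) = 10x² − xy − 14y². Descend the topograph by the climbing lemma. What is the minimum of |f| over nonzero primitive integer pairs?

descent: ρ → (-14,1,10)
descent: ρ → (10,19,-5)  [lands on river]
river: ρ → (-5,21,6)
river: ρ → (6,15,-14)
river: ρ → (-14,13,7)
river: ρ → (7,15,-12)
river: ρ → (-12,9,10)
river: ρ → (10,11,-11)
river: ρ → (-11,11,10)
river: ρ → (10,9,-12)
river: ρ → (-12,15,7)
river: ρ → (7,13,-14)
river: ρ → (-14,15,6)
river: ρ → (6,21,-5)
river: ρ → (-5,19,10)
river: ρ → (10,21,-3)
river: ρ → (-3,21,10)
closes: descent 2, river 16
min |a| on river = 3

3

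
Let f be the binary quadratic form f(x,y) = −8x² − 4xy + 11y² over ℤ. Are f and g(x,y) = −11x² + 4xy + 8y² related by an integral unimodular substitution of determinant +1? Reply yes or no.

D₁ = 368, D₂ = 368
river cycle of f (length 8): (11, 4, -8), (-8, 12, 7), (7, 16, -4), (-4, 16, 7), (7, 12, -8), (-8, 4, 11), (11, 18, -1), (-1, 18, 11)
river cycle of g (length 8): (8, 12, -7), (-7, 16, 4), (4, 16, -7), (-7, 12, 8), (8, 4, -11), (-11, 18, 1), (1, 18, -11), (-11, 4, 8)
cycles differ ⇒ inequivalent

no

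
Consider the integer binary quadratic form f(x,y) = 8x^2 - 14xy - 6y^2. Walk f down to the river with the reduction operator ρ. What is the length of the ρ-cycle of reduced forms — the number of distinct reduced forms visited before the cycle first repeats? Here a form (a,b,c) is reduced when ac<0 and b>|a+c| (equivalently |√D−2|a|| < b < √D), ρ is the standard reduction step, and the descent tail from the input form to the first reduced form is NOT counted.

D = 388, ⌊√D⌋ = 19
descent: ρ → (-6,14,8)  [lands on river]
river: ρ → (8,18,-2)
river: ρ → (-2,18,8)
river: ρ → (8,14,-6)
river: ρ → (-6,10,12)
river: ρ → (12,14,-4)
river: ρ → (-4,18,4)
river: ρ → (4,14,-12)
river: ρ → (-12,10,6)
river: ρ → (6,14,-8)
river: ρ → (-8,18,2)
river: ρ → (2,18,-8)
river: ρ → (-8,14,6)
river: ρ → (6,10,-12)
river: ρ → (-12,14,4)
river: ρ → (4,18,-4)
river: ρ → (-4,14,12)
river: ρ → (12,10,-6)
ρ-cycle length = 18 (tail of 1 descent step not counted)

18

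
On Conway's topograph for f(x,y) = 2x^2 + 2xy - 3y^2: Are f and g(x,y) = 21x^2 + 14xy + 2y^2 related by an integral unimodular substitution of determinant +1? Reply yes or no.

D₁ = 28, D₂ = 28
river cycle of f (length 4): (-3, 4, 1), (1, 4, -3), (-3, 2, 2), (2, 2, -3)
river cycle of g (length 4): (2, 2, -3), (-3, 4, 1), (1, 4, -3), (-3, 2, 2)
cycles coincide ⇒ equivalent

yes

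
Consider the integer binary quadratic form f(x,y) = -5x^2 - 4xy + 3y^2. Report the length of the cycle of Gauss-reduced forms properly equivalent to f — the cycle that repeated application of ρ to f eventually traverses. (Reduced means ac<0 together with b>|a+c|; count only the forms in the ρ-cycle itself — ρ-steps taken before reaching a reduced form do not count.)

D = 76, ⌊√D⌋ = 8
descent: ρ → (3,4,-5)  [lands on river]
river: ρ → (-5,6,2)
river: ρ → (2,6,-5)
river: ρ → (-5,4,3)
river: ρ → (3,8,-1)
river: ρ → (-1,8,3)
ρ-cycle length = 6 (tail of 1 descent step not counted)

6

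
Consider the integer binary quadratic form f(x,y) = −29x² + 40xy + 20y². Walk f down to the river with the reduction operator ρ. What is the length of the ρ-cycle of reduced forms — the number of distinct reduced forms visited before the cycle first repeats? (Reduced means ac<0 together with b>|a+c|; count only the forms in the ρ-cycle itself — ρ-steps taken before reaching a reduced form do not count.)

D = 3920, ⌊√D⌋ = 62
river: ρ → (20,40,-29)
river: ρ → (-29,18,31)
river: ρ → (31,44,-16)
river: ρ → (-16,52,19)
river: ρ → (19,62,-1)
river: ρ → (-1,62,19)
river: ρ → (19,52,-16)
river: ρ → (-16,44,31)
river: ρ → (31,18,-29)
river: ρ → (-29,40,20)
ρ-cycle length = 10 (tail of 0 descent steps not counted)

10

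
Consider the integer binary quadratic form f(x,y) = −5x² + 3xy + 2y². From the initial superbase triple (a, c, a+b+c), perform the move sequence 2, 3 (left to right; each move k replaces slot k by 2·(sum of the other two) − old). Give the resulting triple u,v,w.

start (-5,2,0) = (f(1,0),f(0,1),f(1,1))
replace slot 2: 2·((-5)+0) − 2 = -12 → (-5,-12,0)
replace slot 3: 2·((-5)+(-12)) − 0 = -34 → (-5,-12,-34)

-5,-12,-34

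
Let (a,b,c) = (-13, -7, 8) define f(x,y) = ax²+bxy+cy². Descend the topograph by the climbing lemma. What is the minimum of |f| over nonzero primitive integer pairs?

descent: ρ → (8,7,-13)  [lands on river]
river: ρ → (-13,19,2)
river: ρ → (2,21,-3)
river: ρ → (-3,21,2)
river: ρ → (2,19,-13)
river: ρ → (-13,7,8)
river: ρ → (8,9,-12)
river: ρ → (-12,15,5)
river: ρ → (5,15,-12)
river: ρ → (-12,9,8)
closes: descent 1, river 10
min |a| on river = 2

2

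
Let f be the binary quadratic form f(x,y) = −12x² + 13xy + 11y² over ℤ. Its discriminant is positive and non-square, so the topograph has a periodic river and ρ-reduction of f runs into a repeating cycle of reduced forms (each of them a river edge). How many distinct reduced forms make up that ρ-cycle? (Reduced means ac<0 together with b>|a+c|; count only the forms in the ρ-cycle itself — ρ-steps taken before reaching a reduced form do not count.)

D = 697, ⌊√D⌋ = 26
river: ρ → (11,9,-14)
river: ρ → (-14,19,6)
river: ρ → (6,17,-17)
river: ρ → (-17,17,6)
river: ρ → (6,19,-14)
river: ρ → (-14,9,11)
river: ρ → (11,13,-12)
river: ρ → (-12,11,12)
river: ρ → (12,13,-11)
river: ρ → (-11,9,14)
river: ρ → (14,19,-6)
river: ρ → (-6,17,17)
river: ρ → (17,17,-6)
river: ρ → (-6,19,14)
river: ρ → (14,9,-11)
river: ρ → (-11,13,12)
river: ρ → (12,11,-12)
river: ρ → (-12,13,11)
ρ-cycle length = 18 (tail of 0 descent steps not counted)

18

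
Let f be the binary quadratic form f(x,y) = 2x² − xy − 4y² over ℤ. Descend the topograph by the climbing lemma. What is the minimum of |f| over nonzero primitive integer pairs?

descent: ρ → (-4,1,2)
descent: ρ → (2,3,-3)  [lands on river]
river: ρ → (-3,3,2)
river: ρ → (2,5,-1)
river: ρ → (-1,5,2)
closes: descent 2, river 4
min |a| on river = 1

1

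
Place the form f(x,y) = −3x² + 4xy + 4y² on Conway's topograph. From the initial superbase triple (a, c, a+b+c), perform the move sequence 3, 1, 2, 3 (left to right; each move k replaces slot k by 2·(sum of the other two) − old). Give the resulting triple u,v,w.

start (-3,4,5) = (f(1,0),f(0,1),f(1,1))
replace slot 3: 2·((-3)+4) − 5 = -3 → (-3,4,-3)
replace slot 1: 2·(4+(-3)) − (-3) = 5 → (5,4,-3)
replace slot 2: 2·(5+(-3)) − 4 = 0 → (5,0,-3)
replace slot 3: 2·(5+0) − (-3) = 13 → (5,0,13)

5,0,13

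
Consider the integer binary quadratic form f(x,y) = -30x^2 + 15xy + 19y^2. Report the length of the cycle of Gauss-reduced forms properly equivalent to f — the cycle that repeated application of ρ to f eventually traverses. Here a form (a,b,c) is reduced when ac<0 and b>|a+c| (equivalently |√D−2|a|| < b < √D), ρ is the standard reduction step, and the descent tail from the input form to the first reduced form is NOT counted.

D = 2505, ⌊√D⌋ = 50
river: ρ → (19,23,-26)
river: ρ → (-26,29,16)
river: ρ → (16,35,-20)
river: ρ → (-20,45,6)
river: ρ → (6,39,-41)
river: ρ → (-41,43,4)
river: ρ → (4,45,-30)
river: ρ → (-30,15,19)
ρ-cycle length = 8 (tail of 0 descent steps not counted)

8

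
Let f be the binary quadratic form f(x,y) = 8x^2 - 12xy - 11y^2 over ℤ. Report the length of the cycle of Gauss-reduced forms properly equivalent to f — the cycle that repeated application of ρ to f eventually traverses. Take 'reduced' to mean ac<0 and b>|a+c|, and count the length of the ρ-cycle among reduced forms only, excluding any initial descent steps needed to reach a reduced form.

D = 496, ⌊√D⌋ = 22
descent: ρ → (-11,12,8)  [lands on river]
river: ρ → (8,20,-3)
river: ρ → (-3,22,1)
river: ρ → (1,22,-3)
river: ρ → (-3,20,8)
river: ρ → (8,12,-11)
river: ρ → (-11,10,9)
river: ρ → (9,8,-12)
river: ρ → (-12,16,5)
river: ρ → (5,14,-15)
river: ρ → (-15,16,4)
river: ρ → (4,16,-15)
river: ρ → (-15,14,5)
river: ρ → (5,16,-12)
river: ρ → (-12,8,9)
river: ρ → (9,10,-11)
ρ-cycle length = 16 (tail of 1 descent step not counted)

16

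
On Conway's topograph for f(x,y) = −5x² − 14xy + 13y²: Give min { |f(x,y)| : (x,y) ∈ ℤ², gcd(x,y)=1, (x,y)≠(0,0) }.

descent: ρ → (13,14,-5)  [lands on river]
river: ρ → (-5,16,10)
river: ρ → (10,4,-11)
river: ρ → (-11,18,3)
river: ρ → (3,18,-11)
river: ρ → (-11,4,10)
river: ρ → (10,16,-5)
river: ρ → (-5,14,13)
river: ρ → (13,12,-6)
river: ρ → (-6,12,13)
closes: descent 1, river 10
min |a| on river = 3

3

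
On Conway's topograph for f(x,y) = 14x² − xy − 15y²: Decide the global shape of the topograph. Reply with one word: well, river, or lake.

D = b²−4ac = (-1)² − 4·14·(-15) = 841
D = 29² is a perfect square ⇒ form factors over ℤ ⇒ lakes

lake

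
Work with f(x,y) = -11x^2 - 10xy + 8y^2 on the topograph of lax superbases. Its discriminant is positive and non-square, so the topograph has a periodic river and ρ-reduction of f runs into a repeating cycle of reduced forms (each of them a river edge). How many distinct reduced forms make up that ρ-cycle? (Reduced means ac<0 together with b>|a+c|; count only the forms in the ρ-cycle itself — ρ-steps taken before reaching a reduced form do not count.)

D = 452, ⌊√D⌋ = 21
descent: ρ → (8,10,-11)  [lands on river]
river: ρ → (-11,12,7)
river: ρ → (7,16,-7)
river: ρ → (-7,12,11)
river: ρ → (11,10,-8)
river: ρ → (-8,6,13)
river: ρ → (13,20,-1)
river: ρ → (-1,20,13)
river: ρ → (13,6,-8)
river: ρ → (-8,10,11)
river: ρ → (11,12,-7)
river: ρ → (-7,16,7)
river: ρ → (7,12,-11)
river: ρ → (-11,10,8)
river: ρ → (8,6,-13)
river: ρ → (-13,20,1)
river: ρ → (1,20,-13)
river: ρ → (-13,6,8)
ρ-cycle length = 18 (tail of 1 descent step not counted)

18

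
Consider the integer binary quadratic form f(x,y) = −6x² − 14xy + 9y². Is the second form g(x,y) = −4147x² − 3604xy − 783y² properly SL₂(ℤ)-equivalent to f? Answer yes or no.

D₁ = 412, D₂ = 412
river cycle of f (length 12): (9, 14, -6), (-6, 10, 13), (13, 16, -3), (-3, 20, 1), (1, 20, -3), (-3, 16, 13), (13, 10, -6), (-6, 14, 9), (9, 4, -11), (-11, 18, 2), … (2 more)
river cycle of g (length 12): (-6, 10, 13), (13, 16, -3), (-3, 20, 1), (1, 20, -3), (-3, 16, 13), (13, 10, -6), (-6, 14, 9), (9, 4, -11), (-11, 18, 2), (2, 18, -11), … (2 more)
cycles coincide ⇒ equivalent

yes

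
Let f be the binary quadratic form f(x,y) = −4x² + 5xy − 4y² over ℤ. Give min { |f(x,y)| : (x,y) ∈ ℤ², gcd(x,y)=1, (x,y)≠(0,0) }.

translate: b→3 (≡-5 mod 8), so (4,-5,4)→(4,3,3)
flip: (4,3,3)→(3,-3,4)
translate: b→3 (≡-3 mod 6), so (3,-3,4)→(3,3,4)
reduced (well bottom): (3,3,4) with a≤c, −a<b≤a
well minimum |f| = |-3| = 3 (negative-definite)

3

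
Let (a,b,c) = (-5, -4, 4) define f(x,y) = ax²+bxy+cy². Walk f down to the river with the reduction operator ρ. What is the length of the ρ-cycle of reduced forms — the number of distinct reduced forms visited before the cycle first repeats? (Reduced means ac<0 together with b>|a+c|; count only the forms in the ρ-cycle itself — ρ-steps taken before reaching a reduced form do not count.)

D = 96, ⌊√D⌋ = 9
descent: ρ → (4,4,-5)  [lands on river]
river: ρ → (-5,6,3)
river: ρ → (3,6,-5)
river: ρ → (-5,4,4)
ρ-cycle length = 4 (tail of 1 descent step not counted)

4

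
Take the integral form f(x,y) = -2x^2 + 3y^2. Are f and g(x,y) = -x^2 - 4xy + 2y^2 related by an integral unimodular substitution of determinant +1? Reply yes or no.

D₁ = 24, D₂ = 24
river cycle of f (length 2): (-2, 4, 1), (1, 4, -2)
river cycle of g (length 2): (2, 4, -1), (-1, 4, 2)
cycles differ ⇒ inequivalent

no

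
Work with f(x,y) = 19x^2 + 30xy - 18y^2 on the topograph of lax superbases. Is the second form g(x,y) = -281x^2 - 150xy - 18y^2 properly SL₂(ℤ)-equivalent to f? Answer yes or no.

D₁ = 2268, D₂ = 2268
river cycle of f (length 6): (-18, 42, 7), (7, 42, -18), (-18, 30, 19), (19, 46, -2), (-2, 46, 19), (19, 30, -18)
river cycle of g (length 6): (-18, 42, 7), (7, 42, -18), (-18, 30, 19), (19, 46, -2), (-2, 46, 19), (19, 30, -18)
cycles coincide ⇒ equivalent

yes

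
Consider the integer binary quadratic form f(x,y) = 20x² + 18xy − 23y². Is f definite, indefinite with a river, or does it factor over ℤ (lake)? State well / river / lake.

D = b²−4ac = 18² − 4·20·(-23) = 2164
D > 0 non-square ⇒ indefinite ⇒ periodic river

river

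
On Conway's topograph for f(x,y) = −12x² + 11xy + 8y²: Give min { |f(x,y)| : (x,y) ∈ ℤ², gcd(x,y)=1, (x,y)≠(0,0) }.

river: ρ → (8,21,-2)
river: ρ → (-2,19,18)
river: ρ → (18,17,-3)
river: ρ → (-3,19,12)
river: ρ → (12,5,-10)
river: ρ → (-10,15,7)
river: ρ → (7,13,-12)
river: ρ → (-12,11,8)
closes: descent 0, river 8
min |a| on river = 2

2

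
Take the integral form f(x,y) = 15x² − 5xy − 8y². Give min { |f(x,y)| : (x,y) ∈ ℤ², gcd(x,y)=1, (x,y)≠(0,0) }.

descent: ρ → (-8,21,2)  [lands on river]
river: ρ → (2,19,-18)
river: ρ → (-18,17,3)
river: ρ → (3,19,-12)
river: ρ → (-12,5,10)
river: ρ → (10,15,-7)
river: ρ → (-7,13,12)
river: ρ → (12,11,-8)
closes: descent 1, river 8
min |a| on river = 2

2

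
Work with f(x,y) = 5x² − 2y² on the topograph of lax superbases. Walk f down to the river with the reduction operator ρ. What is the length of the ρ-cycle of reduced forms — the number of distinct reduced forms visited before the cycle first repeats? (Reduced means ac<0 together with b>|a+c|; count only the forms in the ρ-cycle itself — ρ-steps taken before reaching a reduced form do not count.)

D = 40, ⌊√D⌋ = 6
descent: ρ → (-2,4,3)  [lands on river]
river: ρ → (3,2,-3)
river: ρ → (-3,4,2)
river: ρ → (2,4,-3)
river: ρ → (-3,2,3)
river: ρ → (3,4,-2)
ρ-cycle length = 6 (tail of 1 descent step not counted)

6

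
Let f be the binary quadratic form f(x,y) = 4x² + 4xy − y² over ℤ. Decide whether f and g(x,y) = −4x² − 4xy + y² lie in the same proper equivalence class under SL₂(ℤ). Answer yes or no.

D₁ = 32, D₂ = 32
river cycle of f (length 2): (-1, 4, 4), (4, 4, -1)
river cycle of g (length 2): (1, 4, -4), (-4, 4, 1)
cycles differ ⇒ inequivalent

no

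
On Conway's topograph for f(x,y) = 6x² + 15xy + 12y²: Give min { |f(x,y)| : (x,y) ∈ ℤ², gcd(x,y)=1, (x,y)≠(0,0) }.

translate: b→3 (≡15 mod 12), so (6,15,12)→(6,3,3)
flip: (6,3,3)→(3,-3,6)
translate: b→3 (≡-3 mod 6), so (3,-3,6)→(3,3,6)
reduced (well bottom): (3,3,6) with a≤c, −a<b≤a
well minimum = a = 3

3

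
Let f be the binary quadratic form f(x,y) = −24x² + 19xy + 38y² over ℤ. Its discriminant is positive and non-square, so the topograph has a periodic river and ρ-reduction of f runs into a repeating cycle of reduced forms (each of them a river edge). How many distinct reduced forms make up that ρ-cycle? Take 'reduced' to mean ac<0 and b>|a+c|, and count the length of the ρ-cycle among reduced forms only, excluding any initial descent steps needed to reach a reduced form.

D = 4009, ⌊√D⌋ = 63
river: ρ → (38,57,-5)
river: ρ → (-5,63,2)
river: ρ → (2,61,-36)
river: ρ → (-36,11,27)
river: ρ → (27,43,-20)
river: ρ → (-20,37,33)
river: ρ → (33,29,-24)
river: ρ → (-24,19,38)
ρ-cycle length = 8 (tail of 0 descent steps not counted)

8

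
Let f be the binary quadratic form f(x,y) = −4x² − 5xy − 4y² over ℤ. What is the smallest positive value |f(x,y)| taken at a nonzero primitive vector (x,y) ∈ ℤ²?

translate: b→-3 (≡5 mod 8), so (4,5,4)→(4,-3,3)
flip: (4,-3,3)→(3,3,4)
reduced (well bottom): (3,3,4) with a≤c, −a<b≤a
well minimum |f| = |-3| = 3 (negative-definite)

3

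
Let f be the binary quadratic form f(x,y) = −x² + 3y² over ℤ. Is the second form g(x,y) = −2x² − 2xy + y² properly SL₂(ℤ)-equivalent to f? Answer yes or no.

D₁ = 12, D₂ = 12
river cycle of f (length 2): (-1, 2, 2), (2, 2, -1)
river cycle of g (length 2): (1, 2, -2), (-2, 2, 1)
cycles differ ⇒ inequivalent

no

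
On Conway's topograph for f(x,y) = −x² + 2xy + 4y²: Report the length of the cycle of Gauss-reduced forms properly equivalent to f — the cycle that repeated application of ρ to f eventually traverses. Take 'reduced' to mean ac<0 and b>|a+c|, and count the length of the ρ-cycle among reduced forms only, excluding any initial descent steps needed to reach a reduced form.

D = 20, ⌊√D⌋ = 4
descent: ρ → (4,-2,-1)
descent: ρ → (-1,4,1)  [lands on river]
river: ρ → (1,4,-1)
ρ-cycle length = 2 (tail of 2 descent steps not counted)

2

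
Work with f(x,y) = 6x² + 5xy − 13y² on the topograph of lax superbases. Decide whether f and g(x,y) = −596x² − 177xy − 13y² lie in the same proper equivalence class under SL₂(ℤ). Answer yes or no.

D₁ = 337, D₂ = 337
river cycle of f (length 42): (6, 17, -2), (-2, 15, 14), (14, 13, -3), (-3, 17, 4), (4, 15, -7), (-7, 13, 6), (6, 11, -9), (-9, 7, 8), (8, 9, -8), (-8, 7, 9), … (32 more)
river cycle of g (length 42): (6, 17, -2), (-2, 15, 14), (14, 13, -3), (-3, 17, 4), (4, 15, -7), (-7, 13, 6), (6, 11, -9), (-9, 7, 8), (8, 9, -8), (-8, 7, 9), … (32 more)
cycles coincide ⇒ equivalent

yes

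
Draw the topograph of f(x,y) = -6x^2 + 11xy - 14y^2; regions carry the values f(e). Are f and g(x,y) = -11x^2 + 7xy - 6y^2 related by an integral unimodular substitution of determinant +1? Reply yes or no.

D₁ = -215, D₂ = -215
f is negative-definite; reduce −f:
−f: translate: b→1 (≡-11 mod 12), so (6,-11,14)→(6,1,9)
−f: reduced (well bottom): (6,1,9) with a≤c, −a<b≤a
flip sign back: reduced form of f is (-6,-1,-9)
g is negative-definite; reduce −g:
−g: flip: (11,-7,6)→(6,7,11)
−g: translate: b→-5 (≡7 mod 12), so (6,7,11)→(6,-5,10)
−g: reduced (well bottom): (6,-5,10) with a≤c, −a<b≤a
flip sign back: reduced form of g is (-6,5,-10)
reduced forms (-6, -1, -9) vs (-6, 5, -10) ⇒ inequivalent

no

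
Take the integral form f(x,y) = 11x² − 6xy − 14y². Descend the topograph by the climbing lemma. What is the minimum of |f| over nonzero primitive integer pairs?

descent: ρ → (-14,6,11)  [lands on river]
river: ρ → (11,16,-9)
river: ρ → (-9,20,7)
river: ρ → (7,22,-6)
river: ρ → (-6,14,19)
river: ρ → (19,24,-1)
river: ρ → (-1,24,19)
river: ρ → (19,14,-6)
river: ρ → (-6,22,7)
river: ρ → (7,20,-9)
river: ρ → (-9,16,11)
river: ρ → (11,6,-14)
river: ρ → (-14,22,3)
river: ρ → (3,20,-21)
river: ρ → (-21,22,2)
river: ρ → (2,22,-21)
river: ρ → (-21,20,3)
river: ρ → (3,22,-14)
closes: descent 1, river 18
min |a| on river = 1

1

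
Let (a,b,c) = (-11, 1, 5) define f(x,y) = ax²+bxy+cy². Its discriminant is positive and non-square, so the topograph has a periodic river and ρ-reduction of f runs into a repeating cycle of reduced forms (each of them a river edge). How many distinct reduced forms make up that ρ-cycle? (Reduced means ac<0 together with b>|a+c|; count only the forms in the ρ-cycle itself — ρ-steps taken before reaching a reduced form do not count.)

D = 221, ⌊√D⌋ = 14
descent: ρ → (5,9,-7)  [lands on river]
river: ρ → (-7,5,7)
river: ρ → (7,9,-5)
river: ρ → (-5,11,5)
ρ-cycle length = 4 (tail of 1 descent step not counted)

4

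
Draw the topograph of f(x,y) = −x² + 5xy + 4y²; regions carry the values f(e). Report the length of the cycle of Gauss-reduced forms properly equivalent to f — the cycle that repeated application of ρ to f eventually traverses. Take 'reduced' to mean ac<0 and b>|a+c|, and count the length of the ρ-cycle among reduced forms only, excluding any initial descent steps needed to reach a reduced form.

D = 41, ⌊√D⌋ = 6
river: ρ → (4,3,-2)
river: ρ → (-2,5,2)
river: ρ → (2,3,-4)
river: ρ → (-4,5,1)
river: ρ → (1,5,-4)
river: ρ → (-4,3,2)
river: ρ → (2,5,-2)
river: ρ → (-2,3,4)
river: ρ → (4,5,-1)
river: ρ → (-1,5,4)
ρ-cycle length = 10 (tail of 0 descent steps not counted)

10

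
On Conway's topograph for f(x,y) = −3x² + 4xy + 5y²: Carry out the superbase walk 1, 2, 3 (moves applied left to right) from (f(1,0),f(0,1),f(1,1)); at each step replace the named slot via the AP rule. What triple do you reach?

start (-3,5,6) = (f(1,0),f(0,1),f(1,1))
replace slot 1: 2·(5+6) − (-3) = 25 → (25,5,6)
replace slot 2: 2·(25+6) − 5 = 57 → (25,57,6)
replace slot 3: 2·(25+57) − 6 = 158 → (25,57,158)

25,57,158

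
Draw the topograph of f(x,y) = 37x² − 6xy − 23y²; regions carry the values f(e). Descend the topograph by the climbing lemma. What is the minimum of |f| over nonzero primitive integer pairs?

descent: ρ → (-23,52,8)  [lands on river]
river: ρ → (8,44,-47)
river: ρ → (-47,50,5)
river: ρ → (5,50,-47)
river: ρ → (-47,44,8)
river: ρ → (8,52,-23)
river: ρ → (-23,40,20)
river: ρ → (20,40,-23)
closes: descent 1, river 8
min |a| on river = 5

5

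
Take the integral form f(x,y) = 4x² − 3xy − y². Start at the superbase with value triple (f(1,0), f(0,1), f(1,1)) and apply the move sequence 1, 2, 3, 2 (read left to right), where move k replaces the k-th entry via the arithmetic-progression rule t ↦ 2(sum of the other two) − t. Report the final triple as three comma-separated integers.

start (4,-1,0) = (f(1,0),f(0,1),f(1,1))
replace slot 1: 2·((-1)+0) − 4 = -6 → (-6,-1,0)
replace slot 2: 2·((-6)+0) − (-1) = -11 → (-6,-11,0)
replace slot 3: 2·((-6)+(-11)) − 0 = -34 → (-6,-11,-34)
replace slot 2: 2·((-6)+(-34)) − (-11) = -69 → (-6,-69,-34)

-6,-69,-34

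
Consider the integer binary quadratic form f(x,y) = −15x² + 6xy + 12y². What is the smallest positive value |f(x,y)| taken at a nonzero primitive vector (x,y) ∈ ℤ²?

river: ρ → (12,18,-9)
river: ρ → (-9,18,12)
river: ρ → (12,6,-15)
river: ρ → (-15,24,3)
river: ρ → (3,24,-15)
river: ρ → (-15,6,12)
closes: descent 0, river 6
min |a| on river = 3

3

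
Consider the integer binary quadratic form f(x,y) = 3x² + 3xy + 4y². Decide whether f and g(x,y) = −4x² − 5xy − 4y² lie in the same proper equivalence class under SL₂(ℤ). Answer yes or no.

D₁ = -39, D₂ = -39
f: reduced (well bottom): (3,3,4) with a≤c, −a<b≤a
g is negative-definite; reduce −g:
−g: translate: b→-3 (≡5 mod 8), so (4,5,4)→(4,-3,3)
−g: flip: (4,-3,3)→(3,3,4)
−g: reduced (well bottom): (3,3,4) with a≤c, −a<b≤a
flip sign back: reduced form of g is (-3,-3,-4)
reduced forms (3, 3, 4) vs (-3, -3, -4) ⇒ inequivalent

no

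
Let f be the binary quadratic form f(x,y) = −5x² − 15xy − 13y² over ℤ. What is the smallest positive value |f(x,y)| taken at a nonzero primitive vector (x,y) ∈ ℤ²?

translate: b→5 (≡15 mod 10), so (5,15,13)→(5,5,3)
flip: (5,5,3)→(3,-5,5)
translate: b→1 (≡-5 mod 6), so (3,-5,5)→(3,1,3)
reduced (well bottom): (3,1,3) with a≤c, −a<b≤a
well minimum |f| = |-3| = 3 (negative-definite)

3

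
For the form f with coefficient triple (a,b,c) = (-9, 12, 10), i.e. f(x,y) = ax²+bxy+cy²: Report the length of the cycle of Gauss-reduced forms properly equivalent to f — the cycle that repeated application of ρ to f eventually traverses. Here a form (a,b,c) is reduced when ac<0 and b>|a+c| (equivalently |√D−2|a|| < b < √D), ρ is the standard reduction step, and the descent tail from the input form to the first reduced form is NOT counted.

D = 504, ⌊√D⌋ = 22
river: ρ → (10,8,-11)
river: ρ → (-11,14,7)
river: ρ → (7,14,-11)
river: ρ → (-11,8,10)
river: ρ → (10,12,-9)
river: ρ → (-9,6,13)
river: ρ → (13,20,-2)
river: ρ → (-2,20,13)
river: ρ → (13,6,-9)
river: ρ → (-9,12,10)
ρ-cycle length = 10 (tail of 0 descent steps not counted)

10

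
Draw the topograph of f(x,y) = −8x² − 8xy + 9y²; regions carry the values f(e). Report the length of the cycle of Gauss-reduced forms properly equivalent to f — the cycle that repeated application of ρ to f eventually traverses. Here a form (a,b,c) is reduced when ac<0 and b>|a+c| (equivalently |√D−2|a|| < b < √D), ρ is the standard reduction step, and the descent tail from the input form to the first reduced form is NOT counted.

D = 352, ⌊√D⌋ = 18
descent: ρ → (9,8,-8)  [lands on river]
river: ρ → (-8,8,9)
river: ρ → (9,10,-7)
river: ρ → (-7,18,1)
river: ρ → (1,18,-7)
river: ρ → (-7,10,9)
ρ-cycle length = 6 (tail of 1 descent step not counted)

6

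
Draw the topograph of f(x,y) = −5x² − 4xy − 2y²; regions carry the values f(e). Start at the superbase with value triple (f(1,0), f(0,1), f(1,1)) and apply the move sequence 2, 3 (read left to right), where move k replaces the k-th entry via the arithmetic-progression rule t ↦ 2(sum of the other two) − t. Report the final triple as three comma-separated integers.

start (-5,-2,-11) = (f(1,0),f(0,1),f(1,1))
replace slot 2: 2·((-5)+(-11)) − (-2) = -30 → (-5,-30,-11)
replace slot 3: 2·((-5)+(-30)) − (-11) = -59 → (-5,-30,-59)

-5,-30,-59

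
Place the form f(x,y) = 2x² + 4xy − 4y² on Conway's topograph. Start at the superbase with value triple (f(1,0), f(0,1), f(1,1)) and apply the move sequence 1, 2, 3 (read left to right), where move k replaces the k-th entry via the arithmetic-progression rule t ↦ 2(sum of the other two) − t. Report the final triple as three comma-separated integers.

start (2,-4,2) = (f(1,0),f(0,1),f(1,1))
replace slot 1: 2·((-4)+2) − 2 = -6 → (-6,-4,2)
replace slot 2: 2·((-6)+2) − (-4) = -4 → (-6,-4,2)
replace slot 3: 2·((-6)+(-4)) − 2 = -22 → (-6,-4,-22)

-6,-4,-22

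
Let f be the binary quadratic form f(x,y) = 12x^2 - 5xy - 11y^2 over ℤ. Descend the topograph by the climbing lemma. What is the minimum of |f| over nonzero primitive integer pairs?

descent: ρ → (-11,5,12)  [lands on river]
river: ρ → (12,19,-4)
river: ρ → (-4,21,7)
river: ρ → (7,21,-4)
river: ρ → (-4,19,12)
river: ρ → (12,5,-11)
river: ρ → (-11,17,6)
river: ρ → (6,19,-8)
river: ρ → (-8,13,12)
river: ρ → (12,11,-9)
river: ρ → (-9,7,14)
river: ρ → (14,21,-2)
river: ρ → (-2,23,3)
river: ρ → (3,19,-16)
river: ρ → (-16,13,6)
river: ρ → (6,23,-1)
river: ρ → (-1,23,6)
river: ρ → (6,13,-16)
river: ρ → (-16,19,3)
river: ρ → (3,23,-2)
river: ρ → (-2,21,14)
river: ρ → (14,7,-9)
river: ρ → (-9,11,12)
river: ρ → (12,13,-8)
river: ρ → (-8,19,6)
river: ρ → (6,17,-11)
closes: descent 1, river 26
min |a| on river = 1

1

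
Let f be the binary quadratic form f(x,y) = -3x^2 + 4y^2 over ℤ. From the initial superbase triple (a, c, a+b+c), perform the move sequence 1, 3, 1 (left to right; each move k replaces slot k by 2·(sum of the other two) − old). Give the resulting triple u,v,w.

start (-3,4,1) = (f(1,0),f(0,1),f(1,1))
replace slot 1: 2·(4+1) − (-3) = 13 → (13,4,1)
replace slot 3: 2·(13+4) − 1 = 33 → (13,4,33)
replace slot 1: 2·(4+33) − 13 = 61 → (61,4,33)

61,4,33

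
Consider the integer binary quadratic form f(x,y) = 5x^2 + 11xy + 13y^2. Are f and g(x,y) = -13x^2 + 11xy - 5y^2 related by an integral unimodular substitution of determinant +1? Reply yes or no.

D₁ = -139, D₂ = -139
f: translate: b→1 (≡11 mod 10), so (5,11,13)→(5,1,7)
f: reduced (well bottom): (5,1,7) with a≤c, −a<b≤a
g is negative-definite; reduce −g:
−g: flip: (13,-11,5)→(5,11,13)
−g: translate: b→1 (≡11 mod 10), so (5,11,13)→(5,1,7)
−g: reduced (well bottom): (5,1,7) with a≤c, −a<b≤a
flip sign back: reduced form of g is (-5,-1,-7)
reduced forms (5, 1, 7) vs (-5, -1, -7) ⇒ inequivalent

no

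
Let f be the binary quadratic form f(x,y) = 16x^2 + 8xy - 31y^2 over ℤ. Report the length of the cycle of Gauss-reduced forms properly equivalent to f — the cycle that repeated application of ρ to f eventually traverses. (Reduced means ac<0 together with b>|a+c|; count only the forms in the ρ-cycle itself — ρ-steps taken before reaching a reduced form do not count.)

D = 2048, ⌊√D⌋ = 45
descent: ρ → (-31,-8,16)
descent: ρ → (16,40,-7)  [lands on river]
river: ρ → (-7,44,4)
river: ρ → (4,44,-7)
river: ρ → (-7,40,16)
river: ρ → (16,24,-23)
river: ρ → (-23,22,17)
river: ρ → (17,12,-28)
river: ρ → (-28,44,1)
river: ρ → (1,44,-28)
river: ρ → (-28,12,17)
river: ρ → (17,22,-23)
river: ρ → (-23,24,16)
ρ-cycle length = 12 (tail of 2 descent steps not counted)

12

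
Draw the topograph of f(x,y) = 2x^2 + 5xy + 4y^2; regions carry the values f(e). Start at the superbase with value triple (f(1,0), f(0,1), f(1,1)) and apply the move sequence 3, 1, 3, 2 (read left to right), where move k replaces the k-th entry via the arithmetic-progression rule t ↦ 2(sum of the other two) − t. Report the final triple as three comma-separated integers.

start (2,4,11) = (f(1,0),f(0,1),f(1,1))
replace slot 3: 2·(2+4) − 11 = 1 → (2,4,1)
replace slot 1: 2·(4+1) − 2 = 8 → (8,4,1)
replace slot 3: 2·(8+4) − 1 = 23 → (8,4,23)
replace slot 2: 2·(8+23) − 4 = 58 → (8,58,23)

8,58,23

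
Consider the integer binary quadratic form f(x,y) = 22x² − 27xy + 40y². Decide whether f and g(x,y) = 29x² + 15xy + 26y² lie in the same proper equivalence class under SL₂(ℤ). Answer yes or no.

D₁ = -2791, D₂ = -2791
f: translate: b→17 (≡-27 mod 44), so (22,-27,40)→(22,17,35)
f: reduced (well bottom): (22,17,35) with a≤c, −a<b≤a
g: flip: (29,15,26)→(26,-15,29)
g: reduced (well bottom): (26,-15,29) with a≤c, −a<b≤a
reduced forms (22, 17, 35) vs (26, -15, 29) ⇒ inequivalent

no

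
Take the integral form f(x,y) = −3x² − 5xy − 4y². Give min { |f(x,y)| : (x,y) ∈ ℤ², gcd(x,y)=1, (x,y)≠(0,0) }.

translate: b→-1 (≡5 mod 6), so (3,5,4)→(3,-1,2)
flip: (3,-1,2)→(2,1,3)
reduced (well bottom): (2,1,3) with a≤c, −a<b≤a
well minimum |f| = |-2| = 2 (negative-definite)

2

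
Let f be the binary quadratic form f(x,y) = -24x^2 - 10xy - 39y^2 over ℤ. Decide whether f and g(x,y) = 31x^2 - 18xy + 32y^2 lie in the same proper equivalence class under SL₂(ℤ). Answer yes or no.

D₁ = -3644, D₂ = -3644
f is negative-definite; reduce −f:
−f: reduced (well bottom): (24,10,39) with a≤c, −a<b≤a
flip sign back: reduced form of f is (-24,-10,-39)
g: reduced (well bottom): (31,-18,32) with a≤c, −a<b≤a
reduced forms (-24, -10, -39) vs (31, -18, 32) ⇒ inequivalent

no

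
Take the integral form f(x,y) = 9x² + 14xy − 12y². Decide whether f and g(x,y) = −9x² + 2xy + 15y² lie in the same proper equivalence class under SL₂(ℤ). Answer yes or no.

D₁ = 628, D₂ = 544
discriminants differ ⇒ not SL₂(ℤ)-equivalent

no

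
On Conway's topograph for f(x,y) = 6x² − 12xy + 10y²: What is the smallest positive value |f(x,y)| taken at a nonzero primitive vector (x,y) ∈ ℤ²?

translate: b→0 (≡-12 mod 12), so (6,-12,10)→(6,0,4)
flip: (6,0,4)→(4,0,6)
reduced (well bottom): (4,0,6) with a≤c, −a<b≤a
well minimum = a = 4

4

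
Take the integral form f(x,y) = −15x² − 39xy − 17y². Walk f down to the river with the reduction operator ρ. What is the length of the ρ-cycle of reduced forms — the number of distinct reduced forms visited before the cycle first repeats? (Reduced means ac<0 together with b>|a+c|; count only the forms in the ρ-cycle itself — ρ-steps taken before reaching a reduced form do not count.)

D = 501, ⌊√D⌋ = 22
descent: ρ → (-17,5,7)
descent: ρ → (7,9,-15)  [lands on river]
river: ρ → (-15,21,1)
river: ρ → (1,21,-15)
river: ρ → (-15,9,7)
river: ρ → (7,19,-5)
river: ρ → (-5,21,3)
river: ρ → (3,21,-5)
river: ρ → (-5,19,7)
ρ-cycle length = 8 (tail of 2 descent steps not counted)

8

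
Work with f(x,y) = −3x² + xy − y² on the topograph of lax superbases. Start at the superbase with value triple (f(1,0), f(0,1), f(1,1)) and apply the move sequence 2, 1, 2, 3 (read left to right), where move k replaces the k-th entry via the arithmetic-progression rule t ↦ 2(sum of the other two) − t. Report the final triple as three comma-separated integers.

start (-3,-1,-3) = (f(1,0),f(0,1),f(1,1))
replace slot 2: 2·((-3)+(-3)) − (-1) = -11 → (-3,-11,-3)
replace slot 1: 2·((-11)+(-3)) − (-3) = -25 → (-25,-11,-3)
replace slot 2: 2·((-25)+(-3)) − (-11) = -45 → (-25,-45,-3)
replace slot 3: 2·((-25)+(-45)) − (-3) = -137 → (-25,-45,-137)

-25,-45,-137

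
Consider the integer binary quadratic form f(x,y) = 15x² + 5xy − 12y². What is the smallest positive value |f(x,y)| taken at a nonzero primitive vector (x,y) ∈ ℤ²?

river: ρ → (-12,19,8)
river: ρ → (8,13,-18)
river: ρ → (-18,23,3)
river: ρ → (3,25,-10)
river: ρ → (-10,15,13)
river: ρ → (13,11,-12)
river: ρ → (-12,13,12)
river: ρ → (12,11,-13)
river: ρ → (-13,15,10)
river: ρ → (10,25,-3)
river: ρ → (-3,23,18)
river: ρ → (18,13,-8)
river: ρ → (-8,19,12)
river: ρ → (12,5,-15)
river: ρ → (-15,25,2)
river: ρ → (2,27,-2)
river: ρ → (-2,25,15)
river: ρ → (15,5,-12)
closes: descent 0, river 18
min |a| on river = 2

2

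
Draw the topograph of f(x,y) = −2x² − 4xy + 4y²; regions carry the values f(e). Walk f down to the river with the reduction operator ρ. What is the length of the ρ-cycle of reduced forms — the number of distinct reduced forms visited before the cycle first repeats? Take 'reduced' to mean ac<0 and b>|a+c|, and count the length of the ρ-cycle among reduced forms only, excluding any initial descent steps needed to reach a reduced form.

D = 48, ⌊√D⌋ = 6
descent: ρ → (4,4,-2)  [lands on river]
river: ρ → (-2,4,4)
ρ-cycle length = 2 (tail of 1 descent step not counted)

2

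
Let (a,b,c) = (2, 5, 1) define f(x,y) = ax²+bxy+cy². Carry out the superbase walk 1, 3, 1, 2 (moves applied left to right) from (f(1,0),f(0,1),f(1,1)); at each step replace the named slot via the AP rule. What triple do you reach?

start (2,1,8) = (f(1,0),f(0,1),f(1,1))
replace slot 1: 2·(1+8) − 2 = 16 → (16,1,8)
replace slot 3: 2·(16+1) − 8 = 26 → (16,1,26)
replace slot 1: 2·(1+26) − 16 = 38 → (38,1,26)
replace slot 2: 2·(38+26) − 1 = 127 → (38,127,26)

38,127,26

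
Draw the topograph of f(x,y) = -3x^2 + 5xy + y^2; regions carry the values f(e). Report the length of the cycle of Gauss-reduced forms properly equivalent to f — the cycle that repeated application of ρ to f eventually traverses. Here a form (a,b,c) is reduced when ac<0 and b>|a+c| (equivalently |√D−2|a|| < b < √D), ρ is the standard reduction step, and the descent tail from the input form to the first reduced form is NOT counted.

D = 37, ⌊√D⌋ = 6
river: ρ → (1,5,-3)
river: ρ → (-3,1,3)
river: ρ → (3,5,-1)
river: ρ → (-1,5,3)
river: ρ → (3,1,-3)
river: ρ → (-3,5,1)
ρ-cycle length = 6 (tail of 0 descent steps not counted)

6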